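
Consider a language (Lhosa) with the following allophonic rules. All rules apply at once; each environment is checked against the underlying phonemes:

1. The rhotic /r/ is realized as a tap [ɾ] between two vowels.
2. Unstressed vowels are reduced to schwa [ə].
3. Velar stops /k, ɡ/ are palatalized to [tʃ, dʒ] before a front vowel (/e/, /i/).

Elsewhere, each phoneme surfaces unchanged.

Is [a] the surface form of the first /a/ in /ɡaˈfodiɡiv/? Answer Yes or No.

/a/ — between /ɡ/ and /f/, in an unstressed syllable — surfaces as [ə] (rule 2).
The actual realization is [ə], not [a].

No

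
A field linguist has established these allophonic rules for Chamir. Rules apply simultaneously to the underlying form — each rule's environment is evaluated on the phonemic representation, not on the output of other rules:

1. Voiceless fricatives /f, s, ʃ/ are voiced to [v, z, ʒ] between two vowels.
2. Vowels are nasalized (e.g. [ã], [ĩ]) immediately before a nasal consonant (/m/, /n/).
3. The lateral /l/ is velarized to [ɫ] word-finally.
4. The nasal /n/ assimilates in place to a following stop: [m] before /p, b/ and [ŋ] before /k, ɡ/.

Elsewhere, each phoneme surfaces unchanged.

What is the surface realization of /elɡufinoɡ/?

/e/ (word-initial) fails the environment for rule 2, so it stays [e].
/l/ (between /e/ and /ɡ/): rule 3 targets it, but not word-finally → unchanged [l].
/ɡ/ (between /l/ and /u/): no rule targets it → [ɡ].
/u/ — between /ɡ/ and /f/; rule 2 does not apply here → [u].
/f/ (between /u/ and /i/): between two vowels, so rule 1 applies → [v].
/i/ meets the environment for rule 2 (before a nasal consonant) → [ĩ].
/n/ — between /i/ and /o/; rule 4 does not apply here → [n].
/o/ (between /n/ and /ɡ/) fails the environment for rule 2, so it stays [o].
/ɡ/ (word-final): no rule targets it → [ɡ].

[elɡuvĩnoɡ]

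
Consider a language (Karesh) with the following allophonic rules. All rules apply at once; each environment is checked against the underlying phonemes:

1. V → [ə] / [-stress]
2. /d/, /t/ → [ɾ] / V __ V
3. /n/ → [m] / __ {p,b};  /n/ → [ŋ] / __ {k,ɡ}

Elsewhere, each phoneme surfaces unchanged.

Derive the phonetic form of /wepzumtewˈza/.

/w/ — not in any rule's target class → [w].
/e/ (between /w/ and /p/): in an unstressed syllable, so rule 1 applies → [ə].
/p/ — not in any rule's target class → [p].
/z/ (between /p/ and /u/): no rule targets it → [z].
/u/ (between /z/ and /m/): in an unstressed syllable, so rule 1 applies → [ə].
/m/ — not in any rule's target class → [m].
/t/ — between /m/ and /e/; rule 2 does not apply here → [t].
/e/ (between /t/ and /w/) occurs in an unstressed syllable → [ə] by rule 1.
/w/ (between /e/ and /z/) is unaffected → [w].
/z/ stays [z].
/a/ (word-final): rule 1 targets it, but not in an unstressed syllable → unchanged [a].

[wəpzəmtəwˈza]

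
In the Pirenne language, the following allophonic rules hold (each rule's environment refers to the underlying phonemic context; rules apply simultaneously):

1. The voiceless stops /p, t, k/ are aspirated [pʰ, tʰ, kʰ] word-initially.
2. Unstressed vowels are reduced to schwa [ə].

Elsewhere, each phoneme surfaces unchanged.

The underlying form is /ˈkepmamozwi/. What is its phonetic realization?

[ˈkʰepməməzwə]

Rule 1 applies to /k/ (word-initial: word-initially) → [kʰ].
/e/ (between /k/ and /p/) fails the environment for rule 2, so it stays [e].
/p/ (between /e/ and /m/): rule 1 targets it, but not word-initially → unchanged [p].
/m/ (between /p/ and /a/) is unaffected → [m].
/a/ (between /m/ and /m/): in an unstressed syllable, so rule 2 applies → [ə].
/m/ stays [m].
/o/ (between /m/ and /z/): in an unstressed syllable, so rule 2 applies → [ə].
/z/ (between /o/ and /w/) is unaffected → [z].
/w/ stays [w].
/i/ (word-final): in an unstressed syllable, so rule 2 applies → [ə].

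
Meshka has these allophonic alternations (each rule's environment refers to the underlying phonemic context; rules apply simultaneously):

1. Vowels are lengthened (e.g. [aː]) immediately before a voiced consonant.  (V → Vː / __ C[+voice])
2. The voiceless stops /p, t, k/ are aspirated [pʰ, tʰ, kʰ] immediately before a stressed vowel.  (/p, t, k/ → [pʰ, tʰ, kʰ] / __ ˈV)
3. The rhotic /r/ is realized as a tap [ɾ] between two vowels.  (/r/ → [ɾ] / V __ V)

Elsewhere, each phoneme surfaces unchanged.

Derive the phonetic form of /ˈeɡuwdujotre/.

[ˈeːɡuːwduːjotre]

/e/ meets the environment for rule 1 (before a voiced consonant) → [eː].
/u/ (between /ɡ/ and /w/) occurs before a voiced consonant → [uː] by rule 1.
/u/ (between /d/ and /j/) occurs before a voiced consonant → [uː] by rule 1.
/o/ — between /j/ and /t/; rule 1 does not apply here → [o].
/t/ (between /o/ and /r/) fails the environment for rule 2, so it stays [t].
/r/ (between /t/ and /e/): rule 3 targets it, but not between two vowels → unchanged [r].
/e/ (word-final) fails the environment for rule 1, so it stays [e].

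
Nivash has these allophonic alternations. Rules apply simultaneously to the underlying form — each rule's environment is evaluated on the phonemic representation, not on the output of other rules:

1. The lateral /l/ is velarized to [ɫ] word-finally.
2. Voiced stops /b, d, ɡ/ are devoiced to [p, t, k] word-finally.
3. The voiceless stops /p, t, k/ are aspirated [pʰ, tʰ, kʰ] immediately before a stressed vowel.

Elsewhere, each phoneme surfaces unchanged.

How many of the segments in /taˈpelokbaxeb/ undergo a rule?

Segments that undergo a rule: /p/ → [pʰ] (rule 3); /b/ → [p] (rule 2).
All other segments surface unchanged.

2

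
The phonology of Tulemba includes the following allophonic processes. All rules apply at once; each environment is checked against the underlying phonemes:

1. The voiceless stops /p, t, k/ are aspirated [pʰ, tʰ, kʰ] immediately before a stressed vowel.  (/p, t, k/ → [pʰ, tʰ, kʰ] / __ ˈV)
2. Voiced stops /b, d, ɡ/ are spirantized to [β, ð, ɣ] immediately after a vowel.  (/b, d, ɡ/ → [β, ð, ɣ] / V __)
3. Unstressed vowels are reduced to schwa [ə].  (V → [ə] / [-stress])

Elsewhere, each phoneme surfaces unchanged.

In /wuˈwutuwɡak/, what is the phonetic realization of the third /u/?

Rule 3 applies to /u/ (between /t/ and /w/: in an unstressed syllable) → [ə].

[ə]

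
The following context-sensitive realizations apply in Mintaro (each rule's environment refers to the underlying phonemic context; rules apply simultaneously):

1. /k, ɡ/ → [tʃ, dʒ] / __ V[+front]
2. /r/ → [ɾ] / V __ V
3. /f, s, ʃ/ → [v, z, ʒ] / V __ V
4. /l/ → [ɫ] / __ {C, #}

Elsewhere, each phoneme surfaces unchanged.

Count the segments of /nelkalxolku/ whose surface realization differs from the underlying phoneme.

3

Segments that undergo a rule: /l/ → [ɫ] (rule 4); /l/ → [ɫ] (rule 4); /l/ → [ɫ] (rule 4).
All other segments surface unchanged.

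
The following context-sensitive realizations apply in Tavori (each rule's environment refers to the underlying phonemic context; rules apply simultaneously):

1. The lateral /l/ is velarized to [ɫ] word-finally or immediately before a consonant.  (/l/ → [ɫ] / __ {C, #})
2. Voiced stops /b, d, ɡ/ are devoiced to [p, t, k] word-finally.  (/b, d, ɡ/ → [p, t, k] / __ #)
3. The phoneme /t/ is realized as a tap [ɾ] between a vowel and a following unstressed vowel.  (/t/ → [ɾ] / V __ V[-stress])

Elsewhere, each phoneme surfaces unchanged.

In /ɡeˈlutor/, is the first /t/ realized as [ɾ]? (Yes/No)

Yes

/t/ — between /u/ and /o/, between a vowel and a following unstressed vowel — surfaces as [ɾ] (rule 3).
The actual realization is [ɾ], which matches [ɾ].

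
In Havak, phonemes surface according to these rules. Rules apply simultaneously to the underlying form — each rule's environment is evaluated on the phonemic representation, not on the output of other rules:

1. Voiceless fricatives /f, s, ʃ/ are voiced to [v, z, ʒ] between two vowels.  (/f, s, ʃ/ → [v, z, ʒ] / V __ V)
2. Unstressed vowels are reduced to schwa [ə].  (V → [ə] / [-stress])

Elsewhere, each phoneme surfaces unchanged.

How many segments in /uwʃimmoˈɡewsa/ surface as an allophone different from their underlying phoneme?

Segments that undergo a rule: /u/ → [ə] (rule 2); /i/ → [ə] (rule 2); /o/ → [ə] (rule 2); /a/ → [ə] (rule 2).
All other segments surface unchanged.

4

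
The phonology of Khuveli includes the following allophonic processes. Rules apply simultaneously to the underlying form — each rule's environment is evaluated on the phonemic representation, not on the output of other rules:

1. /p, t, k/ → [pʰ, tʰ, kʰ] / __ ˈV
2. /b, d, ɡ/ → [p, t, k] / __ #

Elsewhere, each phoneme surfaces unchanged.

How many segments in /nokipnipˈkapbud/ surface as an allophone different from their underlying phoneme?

2

Segments that undergo a rule: /k/ → [kʰ] (rule 1); /d/ → [t] (rule 2).
All other segments surface unchanged.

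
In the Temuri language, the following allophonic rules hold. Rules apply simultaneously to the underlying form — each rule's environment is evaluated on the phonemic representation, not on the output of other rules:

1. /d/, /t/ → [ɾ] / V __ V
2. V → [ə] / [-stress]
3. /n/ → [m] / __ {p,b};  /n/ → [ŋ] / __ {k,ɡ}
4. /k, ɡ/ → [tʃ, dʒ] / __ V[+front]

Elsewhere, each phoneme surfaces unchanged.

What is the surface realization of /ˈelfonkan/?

[ˈelfəŋkən]

/e/ (word-initial): rule 2 targets it, but not in an unstressed syllable → unchanged [e].
/l/ (between /e/ and /f/): no rule targets it → [l].
/f/ — not in any rule's target class → [f].
/o/ (between /f/ and /n/): in an unstressed syllable, so rule 2 applies → [ə].
/n/ — between /o/ and /k/, before a labial or velar stop — surfaces as [ŋ] (rule 3).
/k/ — between /n/ and /a/; rule 4 does not apply here → [k].
/a/ (between /k/ and /n/): in an unstressed syllable, so rule 2 applies → [ə].
/n/ (word-final) fails the environment for rule 3, so it stays [n].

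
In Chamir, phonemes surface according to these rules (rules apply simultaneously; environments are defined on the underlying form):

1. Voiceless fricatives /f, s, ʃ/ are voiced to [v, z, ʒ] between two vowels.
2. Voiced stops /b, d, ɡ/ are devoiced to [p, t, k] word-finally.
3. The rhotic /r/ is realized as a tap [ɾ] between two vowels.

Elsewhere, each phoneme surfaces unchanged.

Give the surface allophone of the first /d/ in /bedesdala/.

/d/ (between /e/ and /e/) fails the environment for rule 2, so it stays [d].

[d]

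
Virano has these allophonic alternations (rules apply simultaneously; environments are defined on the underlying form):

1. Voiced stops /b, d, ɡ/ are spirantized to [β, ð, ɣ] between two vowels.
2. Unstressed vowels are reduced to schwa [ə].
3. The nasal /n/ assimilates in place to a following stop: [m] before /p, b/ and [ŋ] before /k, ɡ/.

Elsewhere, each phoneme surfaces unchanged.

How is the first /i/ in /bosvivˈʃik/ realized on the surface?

[ə]

/i/ (between /v/ and /v/) occurs in an unstressed syllable → [ə] by rule 2.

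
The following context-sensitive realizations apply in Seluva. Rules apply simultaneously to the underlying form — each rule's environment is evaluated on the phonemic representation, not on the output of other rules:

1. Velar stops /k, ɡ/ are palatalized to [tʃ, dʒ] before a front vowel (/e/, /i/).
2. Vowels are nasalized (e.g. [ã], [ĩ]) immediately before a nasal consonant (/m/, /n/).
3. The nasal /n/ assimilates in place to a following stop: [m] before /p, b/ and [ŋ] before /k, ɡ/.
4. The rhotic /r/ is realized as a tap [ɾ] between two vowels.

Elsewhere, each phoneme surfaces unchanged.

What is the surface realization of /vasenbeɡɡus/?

[vasẽmbeɡɡus]

/a/ — between /v/ and /s/; rule 2 does not apply here → [a].
Rule 2 applies to /e/ (between /s/ and /n/: before a nasal consonant) → [ẽ].
/n/ (between /e/ and /b/) occurs before a labial or velar stop → [m] by rule 3.
/e/ (between /b/ and /ɡ/): rule 2 targets it, but not before a nasal consonant → unchanged [e].
/ɡ/ (between /e/ and /ɡ/) fails the environment for rule 1, so it stays [ɡ].
/ɡ/ (between /ɡ/ and /u/): rule 1 targets it, but not before a front vowel → unchanged [ɡ].
/u/ — between /ɡ/ and /s/; rule 2 does not apply here → [u].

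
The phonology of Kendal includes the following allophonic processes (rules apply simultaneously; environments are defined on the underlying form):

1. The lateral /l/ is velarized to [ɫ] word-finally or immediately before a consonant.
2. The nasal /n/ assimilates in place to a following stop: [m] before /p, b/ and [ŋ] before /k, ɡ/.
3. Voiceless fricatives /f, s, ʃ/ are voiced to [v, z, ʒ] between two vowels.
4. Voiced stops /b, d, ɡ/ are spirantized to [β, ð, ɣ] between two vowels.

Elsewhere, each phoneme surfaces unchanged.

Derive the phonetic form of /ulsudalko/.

[uɫsuðaɫko]

/u/ (word-initial): no rule targets it → [u].
Rule 1 applies to /l/ (between /u/ and /s/: word-finally or immediately before a consonant) → [ɫ].
/s/ (between /l/ and /u/) fails the environment for rule 3, so it stays [s].
/u/ (between /s/ and /d/): no rule targets it → [u].
/d/ (between /u/ and /a/) occurs between two vowels → [ð] by rule 4.
/a/ — not in any rule's target class → [a].
/l/ (between /a/ and /k/): word-finally or immediately before a consonant, so rule 1 applies → [ɫ].
/k/ stays [k].
/o/ (word-final): no rule targets it → [o].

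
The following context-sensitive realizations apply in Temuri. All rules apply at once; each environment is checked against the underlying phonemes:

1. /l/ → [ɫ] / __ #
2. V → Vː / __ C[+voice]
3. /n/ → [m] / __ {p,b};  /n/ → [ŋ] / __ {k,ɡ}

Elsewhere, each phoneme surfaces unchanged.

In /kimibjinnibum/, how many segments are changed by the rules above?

5

Segments that undergo a rule: /i/ → [iː] (rule 2); /i/ → [iː] (rule 2); /i/ → [iː] (rule 2); /i/ → [iː] (rule 2); /u/ → [uː] (rule 2).
All other segments surface unchanged.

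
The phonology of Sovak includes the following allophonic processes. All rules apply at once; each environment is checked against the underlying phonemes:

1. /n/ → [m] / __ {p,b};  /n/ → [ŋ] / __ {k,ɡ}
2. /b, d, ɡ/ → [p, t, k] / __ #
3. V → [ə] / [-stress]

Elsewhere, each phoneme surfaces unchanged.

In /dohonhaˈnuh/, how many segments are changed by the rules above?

Segments that undergo a rule: /o/ → [ə] (rule 3); /o/ → [ə] (rule 3); /a/ → [ə] (rule 3).
All other segments surface unchanged.

3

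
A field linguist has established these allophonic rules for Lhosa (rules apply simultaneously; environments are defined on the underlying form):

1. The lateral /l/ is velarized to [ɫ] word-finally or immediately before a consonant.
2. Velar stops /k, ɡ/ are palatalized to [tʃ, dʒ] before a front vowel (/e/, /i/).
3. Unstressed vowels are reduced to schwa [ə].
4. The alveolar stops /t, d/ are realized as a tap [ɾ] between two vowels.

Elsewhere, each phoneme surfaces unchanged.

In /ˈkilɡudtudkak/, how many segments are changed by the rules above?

5

Segments that undergo a rule: /k/ → [tʃ] (rule 2); /l/ → [ɫ] (rule 1); /u/ → [ə] (rule 3); /u/ → [ə] (rule 3); /a/ → [ə] (rule 3).
All other segments surface unchanged.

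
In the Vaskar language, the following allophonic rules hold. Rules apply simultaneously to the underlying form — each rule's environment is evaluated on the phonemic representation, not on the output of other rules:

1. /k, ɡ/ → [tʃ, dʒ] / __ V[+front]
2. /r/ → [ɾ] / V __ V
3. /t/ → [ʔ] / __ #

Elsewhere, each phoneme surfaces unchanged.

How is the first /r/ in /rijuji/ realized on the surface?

/r/ (word-initial): rule 2 targets it, but not between two vowels → unchanged [r].

[r]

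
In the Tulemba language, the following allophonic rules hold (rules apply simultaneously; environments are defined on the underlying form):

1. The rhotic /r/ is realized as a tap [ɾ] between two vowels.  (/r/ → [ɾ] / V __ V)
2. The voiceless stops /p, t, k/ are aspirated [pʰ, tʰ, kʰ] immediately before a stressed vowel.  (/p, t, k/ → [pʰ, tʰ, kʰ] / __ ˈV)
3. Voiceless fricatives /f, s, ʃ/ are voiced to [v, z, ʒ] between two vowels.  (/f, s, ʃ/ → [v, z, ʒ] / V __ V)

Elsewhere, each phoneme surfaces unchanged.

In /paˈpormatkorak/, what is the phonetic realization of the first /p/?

/p/ (word-initial) fails the environment for rule 2, so it stays [p].

[p]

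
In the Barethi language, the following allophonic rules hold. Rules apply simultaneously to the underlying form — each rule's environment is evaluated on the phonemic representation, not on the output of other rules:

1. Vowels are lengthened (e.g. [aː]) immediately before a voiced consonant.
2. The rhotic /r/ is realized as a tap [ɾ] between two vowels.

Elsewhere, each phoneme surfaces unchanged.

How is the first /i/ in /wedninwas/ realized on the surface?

[iː]

/i/ — between /n/ and /n/, before a voiced consonant — surfaces as [iː] (rule 1).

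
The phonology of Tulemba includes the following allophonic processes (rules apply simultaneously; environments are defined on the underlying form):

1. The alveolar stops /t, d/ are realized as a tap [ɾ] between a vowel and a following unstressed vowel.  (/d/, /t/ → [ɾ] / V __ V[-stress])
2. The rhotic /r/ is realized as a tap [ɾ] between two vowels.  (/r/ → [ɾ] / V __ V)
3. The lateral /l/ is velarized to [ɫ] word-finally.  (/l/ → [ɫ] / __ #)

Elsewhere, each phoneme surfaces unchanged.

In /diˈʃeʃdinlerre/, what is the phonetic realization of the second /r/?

[r]

/r/ (between /r/ and /e/) fails the environment for rule 2, so it stays [r].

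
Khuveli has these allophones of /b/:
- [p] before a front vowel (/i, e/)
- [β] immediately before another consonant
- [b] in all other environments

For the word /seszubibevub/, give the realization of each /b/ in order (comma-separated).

[p], [p], [b]

Occurrence 1 (position 6): before a front vowel (/i, e/) → [p].
Occurrence 2 (position 8): before a front vowel (/i, e/) → [p].
Occurrence 3 (position 12): no conditioning environment matches → elsewhere allophone [b].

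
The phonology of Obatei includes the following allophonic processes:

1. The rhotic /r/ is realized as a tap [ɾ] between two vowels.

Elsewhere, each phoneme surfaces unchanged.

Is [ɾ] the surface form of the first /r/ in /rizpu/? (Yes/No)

/r/ (word-initial) fails the environment for rule 1, so it stays [r].
The actual realization is [r], not [ɾ].

No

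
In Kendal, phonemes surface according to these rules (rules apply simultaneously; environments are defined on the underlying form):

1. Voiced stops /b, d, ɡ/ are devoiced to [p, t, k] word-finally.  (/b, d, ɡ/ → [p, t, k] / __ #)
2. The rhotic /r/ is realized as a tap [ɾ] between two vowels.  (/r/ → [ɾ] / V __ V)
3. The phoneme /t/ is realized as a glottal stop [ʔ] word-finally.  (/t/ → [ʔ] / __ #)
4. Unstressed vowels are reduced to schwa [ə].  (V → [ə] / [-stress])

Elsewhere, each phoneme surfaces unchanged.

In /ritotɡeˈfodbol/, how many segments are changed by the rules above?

Segments that undergo a rule: /i/ → [ə] (rule 4); /o/ → [ə] (rule 4); /e/ → [ə] (rule 4); /o/ → [ə] (rule 4).
All other segments surface unchanged.

4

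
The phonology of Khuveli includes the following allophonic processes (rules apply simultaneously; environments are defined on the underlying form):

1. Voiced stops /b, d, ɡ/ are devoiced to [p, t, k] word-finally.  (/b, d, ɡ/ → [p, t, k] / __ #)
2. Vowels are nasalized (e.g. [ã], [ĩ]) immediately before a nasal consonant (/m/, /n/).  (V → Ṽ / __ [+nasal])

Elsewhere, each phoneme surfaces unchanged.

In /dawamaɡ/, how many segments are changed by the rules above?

Segments that undergo a rule: /a/ → [ã] (rule 2); /ɡ/ → [k] (rule 1).
All other segments surface unchanged.

2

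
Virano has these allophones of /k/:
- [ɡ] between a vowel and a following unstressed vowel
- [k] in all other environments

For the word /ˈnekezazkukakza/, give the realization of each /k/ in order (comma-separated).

[ɡ], [k], [ɡ], [k]

Occurrence 1 (position 3): between a vowel and a following unstressed vowel → [ɡ].
Occurrence 2 (position 8): no conditioning environment matches → elsewhere allophone [k].
Occurrence 3 (position 10): between a vowel and a following unstressed vowel → [ɡ].
Occurrence 4 (position 12): no conditioning environment matches → elsewhere allophone [k].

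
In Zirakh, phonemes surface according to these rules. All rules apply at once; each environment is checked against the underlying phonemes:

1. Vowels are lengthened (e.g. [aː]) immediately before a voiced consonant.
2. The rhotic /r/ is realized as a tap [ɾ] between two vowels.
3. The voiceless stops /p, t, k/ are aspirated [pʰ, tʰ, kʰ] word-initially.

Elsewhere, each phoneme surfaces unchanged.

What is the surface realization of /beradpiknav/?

Rule 1 applies to /e/ (between /b/ and /r/: before a voiced consonant) → [eː].
/r/ (between /e/ and /a/): between two vowels, so rule 2 applies → [ɾ].
/a/ (between /r/ and /d/) occurs before a voiced consonant → [aː] by rule 1.
/p/ — between /d/ and /i/; rule 3 does not apply here → [p].
/i/ (between /p/ and /k/): rule 1 targets it, but not before a voiced consonant → unchanged [i].
/k/ — between /i/ and /n/; rule 3 does not apply here → [k].
/a/ — between /n/ and /v/, before a voiced consonant — surfaces as [aː] (rule 1).

[beːɾaːdpiknaːv]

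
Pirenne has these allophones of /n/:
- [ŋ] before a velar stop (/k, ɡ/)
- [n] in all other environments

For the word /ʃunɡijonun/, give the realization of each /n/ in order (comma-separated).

[ŋ], [n], [n]

Occurrence 1 (position 3): before a velar stop → [ŋ].
Occurrence 2 (position 8): no conditioning environment matches → elsewhere allophone [n].
Occurrence 3 (position 10): no conditioning environment matches → elsewhere allophone [n].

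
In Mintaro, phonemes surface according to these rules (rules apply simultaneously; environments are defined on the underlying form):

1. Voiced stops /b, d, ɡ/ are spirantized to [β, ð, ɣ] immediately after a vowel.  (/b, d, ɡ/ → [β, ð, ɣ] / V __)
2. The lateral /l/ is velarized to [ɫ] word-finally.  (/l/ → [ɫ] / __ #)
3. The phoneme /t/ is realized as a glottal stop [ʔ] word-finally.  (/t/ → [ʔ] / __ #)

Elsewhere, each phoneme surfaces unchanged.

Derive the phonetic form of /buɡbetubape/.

[buɣbetuβape]

/b/ — word-initial; rule 1 does not apply here → [b].
/ɡ/ (between /u/ and /b/): immediately after a vowel, so rule 1 applies → [ɣ].
/b/ — between /ɡ/ and /e/; rule 1 does not apply here → [b].
/t/ (between /e/ and /u/) fails the environment for rule 3, so it stays [t].
/b/ — between /u/ and /a/, immediately after a vowel — surfaces as [β] (rule 1).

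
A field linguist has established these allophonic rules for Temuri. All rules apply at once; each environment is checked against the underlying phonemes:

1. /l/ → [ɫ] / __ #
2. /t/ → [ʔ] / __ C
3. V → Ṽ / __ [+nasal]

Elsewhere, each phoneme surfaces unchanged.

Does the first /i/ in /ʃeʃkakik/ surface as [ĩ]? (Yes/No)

/i/ — between /k/ and /k/; rule 3 does not apply here → [i].
The actual realization is [i], not [ĩ].

No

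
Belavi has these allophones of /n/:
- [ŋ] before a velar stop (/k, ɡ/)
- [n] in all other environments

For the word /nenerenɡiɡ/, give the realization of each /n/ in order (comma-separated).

Occurrence 1 (position 1): no conditioning environment matches → elsewhere allophone [n].
Occurrence 2 (position 3): no conditioning environment matches → elsewhere allophone [n].
Occurrence 3 (position 7): before a velar stop → [ŋ].

[n], [n], [ŋ]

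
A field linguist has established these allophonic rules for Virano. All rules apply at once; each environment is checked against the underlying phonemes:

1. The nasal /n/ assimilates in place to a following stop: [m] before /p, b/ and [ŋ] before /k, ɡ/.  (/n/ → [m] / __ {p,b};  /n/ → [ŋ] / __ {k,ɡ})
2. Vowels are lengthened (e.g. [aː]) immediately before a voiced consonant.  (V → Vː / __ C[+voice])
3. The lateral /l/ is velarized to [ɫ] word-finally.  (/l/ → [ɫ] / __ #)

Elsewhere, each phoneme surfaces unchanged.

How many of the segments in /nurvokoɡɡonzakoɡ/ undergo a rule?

4

Segments that undergo a rule: /u/ → [uː] (rule 2); /o/ → [oː] (rule 2); /o/ → [oː] (rule 2); /o/ → [oː] (rule 2).
All other segments surface unchanged.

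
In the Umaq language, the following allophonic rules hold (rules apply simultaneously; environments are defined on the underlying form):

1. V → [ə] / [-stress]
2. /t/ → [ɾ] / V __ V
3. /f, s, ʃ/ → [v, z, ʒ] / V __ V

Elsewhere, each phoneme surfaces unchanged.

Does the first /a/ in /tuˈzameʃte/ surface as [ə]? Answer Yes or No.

/a/ (between /z/ and /m/) fails the environment for rule 1, so it stays [a].
The actual realization is [a], not [ə].

No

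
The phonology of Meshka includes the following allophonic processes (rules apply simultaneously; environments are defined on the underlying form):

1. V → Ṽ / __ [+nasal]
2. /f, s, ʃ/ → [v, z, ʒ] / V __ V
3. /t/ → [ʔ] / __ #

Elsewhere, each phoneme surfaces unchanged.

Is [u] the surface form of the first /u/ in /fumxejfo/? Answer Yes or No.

No

/u/ — between /f/ and /m/, before a nasal consonant — surfaces as [ũ] (rule 1).
The actual realization is [ũ], not [u].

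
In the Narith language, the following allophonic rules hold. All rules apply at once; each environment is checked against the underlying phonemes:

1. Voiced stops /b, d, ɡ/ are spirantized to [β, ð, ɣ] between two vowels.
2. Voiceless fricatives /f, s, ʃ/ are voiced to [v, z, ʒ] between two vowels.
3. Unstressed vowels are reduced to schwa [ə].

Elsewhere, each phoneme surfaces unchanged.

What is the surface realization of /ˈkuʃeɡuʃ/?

/k/ stays [k].
/u/ — between /k/ and /ʃ/; rule 3 does not apply here → [u].
Rule 2 applies to /ʃ/ (between /u/ and /e/: between two vowels) → [ʒ].
/e/ (between /ʃ/ and /ɡ/) occurs in an unstressed syllable → [ə] by rule 3.
/ɡ/ (between /e/ and /u/): between two vowels, so rule 1 applies → [ɣ].
Rule 3 applies to /u/ (between /ɡ/ and /ʃ/: in an unstressed syllable) → [ə].
/ʃ/ (word-final): rule 2 targets it, but not between two vowels → unchanged [ʃ].

[ˈkuʒəɣəʃ]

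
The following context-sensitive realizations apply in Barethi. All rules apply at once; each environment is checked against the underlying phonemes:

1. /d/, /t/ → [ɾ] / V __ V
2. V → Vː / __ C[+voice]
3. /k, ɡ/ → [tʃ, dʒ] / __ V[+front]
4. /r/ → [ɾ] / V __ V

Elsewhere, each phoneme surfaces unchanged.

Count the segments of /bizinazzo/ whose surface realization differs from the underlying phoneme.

Segments that undergo a rule: /i/ → [iː] (rule 2); /i/ → [iː] (rule 2); /a/ → [aː] (rule 2).
All other segments surface unchanged.

3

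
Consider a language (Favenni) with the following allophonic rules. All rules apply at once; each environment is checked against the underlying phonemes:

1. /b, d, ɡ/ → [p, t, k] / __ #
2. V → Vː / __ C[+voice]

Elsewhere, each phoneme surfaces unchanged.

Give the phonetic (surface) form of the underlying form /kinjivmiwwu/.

[kiːnjiːvmiːwwu]

/k/ stays [k].
/i/ meets the environment for rule 2 (before a voiced consonant) → [iː].
/n/ (between /i/ and /j/) is unaffected → [n].
/j/ stays [j].
Rule 2 applies to /i/ (between /j/ and /v/: before a voiced consonant) → [iː].
/v/ stays [v].
/m/ (between /v/ and /i/): no rule targets it → [m].
Rule 2 applies to /i/ (between /m/ and /w/: before a voiced consonant) → [iː].
/w/ — not in any rule's target class → [w].
/w/ — not in any rule's target class → [w].
/u/ — word-final; rule 2 does not apply here → [u].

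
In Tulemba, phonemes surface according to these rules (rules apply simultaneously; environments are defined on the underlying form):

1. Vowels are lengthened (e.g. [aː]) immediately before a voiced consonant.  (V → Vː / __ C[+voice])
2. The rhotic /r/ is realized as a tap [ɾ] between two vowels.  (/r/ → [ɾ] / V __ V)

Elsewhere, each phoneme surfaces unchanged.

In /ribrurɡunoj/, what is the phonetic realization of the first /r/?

[r]

/r/ (word-initial) fails the environment for rule 2, so it stays [r].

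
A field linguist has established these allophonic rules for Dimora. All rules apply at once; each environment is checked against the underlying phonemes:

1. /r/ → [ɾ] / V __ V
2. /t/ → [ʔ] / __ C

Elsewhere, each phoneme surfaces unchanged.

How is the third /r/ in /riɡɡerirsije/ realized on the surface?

/r/ (between /i/ and /s/): rule 1 targets it, but not between two vowels → unchanged [r].

[r]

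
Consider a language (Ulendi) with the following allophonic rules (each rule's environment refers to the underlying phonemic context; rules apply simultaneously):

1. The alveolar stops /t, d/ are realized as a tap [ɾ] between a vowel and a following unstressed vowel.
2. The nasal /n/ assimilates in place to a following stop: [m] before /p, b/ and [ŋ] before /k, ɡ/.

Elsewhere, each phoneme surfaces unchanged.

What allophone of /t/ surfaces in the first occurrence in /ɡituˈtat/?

[ɾ]

/t/ — between /i/ and /u/, between a vowel and a following unstressed vowel — surfaces as [ɾ] (rule 1).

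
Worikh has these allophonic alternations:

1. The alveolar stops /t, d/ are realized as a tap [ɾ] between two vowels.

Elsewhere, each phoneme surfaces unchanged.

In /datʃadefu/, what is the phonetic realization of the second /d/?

Rule 1 applies to /d/ (between /a/ and /e/: between two vowels) → [ɾ].

[ɾ]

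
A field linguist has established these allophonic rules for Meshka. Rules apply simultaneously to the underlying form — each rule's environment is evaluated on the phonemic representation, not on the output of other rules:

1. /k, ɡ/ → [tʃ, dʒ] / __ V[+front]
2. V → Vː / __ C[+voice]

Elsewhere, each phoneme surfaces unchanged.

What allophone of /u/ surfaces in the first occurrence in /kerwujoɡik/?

/u/ meets the environment for rule 2 (before a voiced consonant) → [uː].

[uː]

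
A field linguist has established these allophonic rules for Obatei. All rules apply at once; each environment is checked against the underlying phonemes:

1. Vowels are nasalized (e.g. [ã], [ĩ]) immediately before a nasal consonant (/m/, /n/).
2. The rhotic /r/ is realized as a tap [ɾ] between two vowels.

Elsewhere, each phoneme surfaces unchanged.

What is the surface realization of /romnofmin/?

[rõmnofmĩn]

/r/ (word-initial) fails the environment for rule 2, so it stays [r].
/o/ — between /r/ and /m/, before a nasal consonant — surfaces as [õ] (rule 1).
/m/ stays [m].
/n/ stays [n].
/o/ (between /n/ and /f/) fails the environment for rule 1, so it stays [o].
/f/ stays [f].
/m/ (between /f/ and /i/) is unaffected → [m].
/i/ meets the environment for rule 1 (before a nasal consonant) → [ĩ].
/n/ stays [n].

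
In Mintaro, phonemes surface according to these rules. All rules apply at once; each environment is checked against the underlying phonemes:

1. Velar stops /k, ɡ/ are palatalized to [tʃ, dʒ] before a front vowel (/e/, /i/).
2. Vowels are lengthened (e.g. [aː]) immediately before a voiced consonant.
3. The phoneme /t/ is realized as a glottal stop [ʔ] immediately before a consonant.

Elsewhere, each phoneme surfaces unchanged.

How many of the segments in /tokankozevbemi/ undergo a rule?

4

Segments that undergo a rule: /a/ → [aː] (rule 2); /o/ → [oː] (rule 2); /e/ → [eː] (rule 2); /e/ → [eː] (rule 2).
All other segments surface unchanged.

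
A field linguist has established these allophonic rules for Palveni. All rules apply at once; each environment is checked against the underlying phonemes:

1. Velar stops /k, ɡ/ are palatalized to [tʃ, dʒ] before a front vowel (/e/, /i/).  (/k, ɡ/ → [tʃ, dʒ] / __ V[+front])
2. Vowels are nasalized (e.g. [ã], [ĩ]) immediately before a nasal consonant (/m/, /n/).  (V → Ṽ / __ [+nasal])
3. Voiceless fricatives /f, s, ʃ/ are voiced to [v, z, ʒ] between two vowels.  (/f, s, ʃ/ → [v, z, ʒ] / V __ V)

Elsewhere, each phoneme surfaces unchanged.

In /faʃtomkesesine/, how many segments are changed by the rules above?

5

Segments that undergo a rule: /o/ → [õ] (rule 2); /k/ → [tʃ] (rule 1); /s/ → [z] (rule 3); /s/ → [z] (rule 3); /i/ → [ĩ] (rule 2).
All other segments surface unchanged.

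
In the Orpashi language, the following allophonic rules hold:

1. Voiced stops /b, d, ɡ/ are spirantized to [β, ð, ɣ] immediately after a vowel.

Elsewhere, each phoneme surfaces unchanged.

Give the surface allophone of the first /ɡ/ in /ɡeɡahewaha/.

[ɡ]

/ɡ/ (word-initial): rule 1 targets it, but not immediately after a vowel → unchanged [ɡ].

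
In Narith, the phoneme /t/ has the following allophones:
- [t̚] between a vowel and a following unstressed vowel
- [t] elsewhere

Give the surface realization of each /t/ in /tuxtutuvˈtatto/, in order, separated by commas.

[t], [t], [t̚], [t], [t], [t]

Occurrence 1 (position 1): no conditioning environment matches → elsewhere allophone [t].
Occurrence 2 (position 4): no conditioning environment matches → elsewhere allophone [t].
Occurrence 3 (position 6): between a vowel and a following unstressed vowel → [t̚].
Occurrence 4 (position 9): no conditioning environment matches → elsewhere allophone [t].
Occurrence 5 (position 11): no conditioning environment matches → elsewhere allophone [t].
Occurrence 6 (position 12): no conditioning environment matches → elsewhere allophone [t].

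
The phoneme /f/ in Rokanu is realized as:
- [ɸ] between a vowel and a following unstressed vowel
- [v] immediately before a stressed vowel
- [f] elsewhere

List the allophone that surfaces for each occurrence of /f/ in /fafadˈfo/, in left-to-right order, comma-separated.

Occurrence 1 (position 1): no conditioning environment matches → elsewhere allophone [f].
Occurrence 2 (position 3): between a vowel and a following unstressed vowel → [ɸ].
Occurrence 3 (position 6): immediately before a stressed vowel → [v].

[f], [ɸ], [v]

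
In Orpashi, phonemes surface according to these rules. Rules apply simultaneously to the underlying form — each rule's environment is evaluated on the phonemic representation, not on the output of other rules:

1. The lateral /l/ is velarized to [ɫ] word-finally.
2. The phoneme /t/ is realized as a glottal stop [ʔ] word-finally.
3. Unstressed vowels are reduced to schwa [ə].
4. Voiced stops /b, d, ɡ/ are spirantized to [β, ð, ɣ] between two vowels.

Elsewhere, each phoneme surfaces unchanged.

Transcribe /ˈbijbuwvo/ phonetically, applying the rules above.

/b/ (word-initial) is in the target of rule 4 but the environment (between two vowels) is not met → [b].
/i/ (between /b/ and /j/) fails the environment for rule 3, so it stays [i].
/b/ (between /j/ and /u/) is in the target of rule 4 but the environment (between two vowels) is not met → [b].
/u/ (between /b/ and /w/): in an unstressed syllable, so rule 3 applies → [ə].
/o/ — word-final, in an unstressed syllable — surfaces as [ə] (rule 3).

[ˈbijbəwvə]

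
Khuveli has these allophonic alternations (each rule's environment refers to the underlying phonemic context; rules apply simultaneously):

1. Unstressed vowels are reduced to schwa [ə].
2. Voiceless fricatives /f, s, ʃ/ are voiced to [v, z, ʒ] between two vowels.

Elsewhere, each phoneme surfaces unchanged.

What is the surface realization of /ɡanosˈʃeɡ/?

/ɡ/ (word-initial) is unaffected → [ɡ].
/a/ — between /ɡ/ and /n/, in an unstressed syllable — surfaces as [ə] (rule 1).
/n/ — not in any rule's target class → [n].
Rule 1 applies to /o/ (between /n/ and /s/: in an unstressed syllable) → [ə].
/s/ (between /o/ and /ʃ/) is in the target of rule 2 but the environment (between two vowels) is not met → [s].
/ʃ/ — between /s/ and /e/; rule 2 does not apply here → [ʃ].
/e/ (between /ʃ/ and /ɡ/) is in the target of rule 1 but the environment (in an unstressed syllable) is not met → [e].
/ɡ/ — not in any rule's target class → [ɡ].

[ɡənəsˈʃeɡ]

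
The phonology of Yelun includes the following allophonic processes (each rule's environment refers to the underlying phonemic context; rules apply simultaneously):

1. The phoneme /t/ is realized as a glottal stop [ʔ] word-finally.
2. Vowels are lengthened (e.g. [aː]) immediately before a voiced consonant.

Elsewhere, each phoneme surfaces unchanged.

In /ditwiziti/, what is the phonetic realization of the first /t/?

[t]

/t/ (between /i/ and /w/) is in the target of rule 1 but the environment (word-finally) is not met → [t].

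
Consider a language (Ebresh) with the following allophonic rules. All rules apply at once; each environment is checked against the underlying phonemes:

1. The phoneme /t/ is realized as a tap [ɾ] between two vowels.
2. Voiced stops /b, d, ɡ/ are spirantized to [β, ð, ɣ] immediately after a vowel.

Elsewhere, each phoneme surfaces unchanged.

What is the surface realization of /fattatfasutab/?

[fattatfasuɾaβ]

/f/ (word-initial): no rule targets it → [f].
/a/ stays [a].
/t/ (between /a/ and /t/) fails the environment for rule 1, so it stays [t].
/t/ — between /t/ and /a/; rule 1 does not apply here → [t].
/a/ (between /t/ and /t/) is unaffected → [a].
/t/ (between /a/ and /f/) fails the environment for rule 1, so it stays [t].
/f/ (between /t/ and /a/) is unaffected → [f].
/a/ stays [a].
/s/ — not in any rule's target class → [s].
/u/ — not in any rule's target class → [u].
/t/ (between /u/ and /a/): between two vowels, so rule 1 applies → [ɾ].
/a/ — not in any rule's target class → [a].
/b/ meets the environment for rule 2 (immediately after a vowel) → [β].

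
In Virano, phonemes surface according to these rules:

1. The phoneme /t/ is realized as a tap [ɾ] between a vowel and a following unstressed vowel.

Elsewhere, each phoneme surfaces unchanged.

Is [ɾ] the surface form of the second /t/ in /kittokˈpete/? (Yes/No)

No

/t/ (between /t/ and /o/) fails the environment for rule 1, so it stays [t].
The actual realization is [t], not [ɾ].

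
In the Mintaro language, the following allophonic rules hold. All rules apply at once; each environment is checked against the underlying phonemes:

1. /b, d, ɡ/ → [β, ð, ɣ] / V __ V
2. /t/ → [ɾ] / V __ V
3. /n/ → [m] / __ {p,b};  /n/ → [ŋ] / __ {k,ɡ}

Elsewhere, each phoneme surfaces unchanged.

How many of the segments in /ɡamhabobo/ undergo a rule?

Segments that undergo a rule: /b/ → [β] (rule 1); /b/ → [β] (rule 1).
All other segments surface unchanged.

2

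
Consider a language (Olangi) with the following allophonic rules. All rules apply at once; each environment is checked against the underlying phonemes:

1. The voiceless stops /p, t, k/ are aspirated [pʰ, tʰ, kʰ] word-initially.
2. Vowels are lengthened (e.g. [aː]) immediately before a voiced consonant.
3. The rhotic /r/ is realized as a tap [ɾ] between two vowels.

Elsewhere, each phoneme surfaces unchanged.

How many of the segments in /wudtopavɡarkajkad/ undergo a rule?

Segments that undergo a rule: /u/ → [uː] (rule 2); /a/ → [aː] (rule 2); /a/ → [aː] (rule 2); /a/ → [aː] (rule 2); /a/ → [aː] (rule 2).
All other segments surface unchanged.

5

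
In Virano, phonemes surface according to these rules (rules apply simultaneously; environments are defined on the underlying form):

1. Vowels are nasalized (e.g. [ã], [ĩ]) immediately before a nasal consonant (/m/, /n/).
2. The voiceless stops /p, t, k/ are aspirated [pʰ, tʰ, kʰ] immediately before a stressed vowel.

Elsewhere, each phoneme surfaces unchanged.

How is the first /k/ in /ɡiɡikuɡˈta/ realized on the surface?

/k/ — between /i/ and /u/; rule 2 does not apply here → [k].

[k]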